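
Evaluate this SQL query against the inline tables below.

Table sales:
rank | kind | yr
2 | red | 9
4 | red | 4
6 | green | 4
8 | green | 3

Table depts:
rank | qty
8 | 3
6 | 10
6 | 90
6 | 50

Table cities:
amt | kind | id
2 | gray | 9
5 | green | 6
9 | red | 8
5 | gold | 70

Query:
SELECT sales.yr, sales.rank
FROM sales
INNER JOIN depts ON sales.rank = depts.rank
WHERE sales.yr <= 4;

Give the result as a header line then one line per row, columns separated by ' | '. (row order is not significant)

After JOIN depts (4 rows):
sales.rank | sales.kind | sales.yr | depts.rank | depts.qty
6 | green | 4 | 6 | 10
6 | green | 4 | 6 | 90
6 | green | 4 | 6 | 50
8 | green | 3 | 8 | 3
After WHERE (4 rows):
sales.rank | sales.kind | sales.yr | depts.rank | depts.qty
6 | green | 4 | 6 | 10
6 | green | 4 | 6 | 90
6 | green | 4 | 6 | 50
8 | green | 3 | 8 | 3
After SELECT (4 rows):
sales.yr | sales.rank
4 | 6
4 | 6
4 | 6
3 | 8

== RESULT ==
sales.yr | sales.rank
4 | 6
4 | 6
4 | 6
3 | 8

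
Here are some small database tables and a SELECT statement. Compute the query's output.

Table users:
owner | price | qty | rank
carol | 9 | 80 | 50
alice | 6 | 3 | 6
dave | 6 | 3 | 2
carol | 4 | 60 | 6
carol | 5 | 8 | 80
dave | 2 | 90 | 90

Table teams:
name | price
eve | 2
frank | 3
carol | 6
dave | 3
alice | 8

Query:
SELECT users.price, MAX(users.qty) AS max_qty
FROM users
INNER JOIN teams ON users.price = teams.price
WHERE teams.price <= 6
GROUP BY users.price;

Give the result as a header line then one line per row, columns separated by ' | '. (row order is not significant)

After JOIN teams (3 rows):
users.owner | users.price | users.qty | users.rank | teams.name | teams.price
alice | 6 | 3 | 6 | carol | 6
dave | 6 | 3 | 2 | carol | 6
dave | 2 | 90 | 90 | eve | 2
After WHERE (3 rows):
users.owner | users.price | users.qty | users.rank | teams.name | teams.price
alice | 6 | 3 | 6 | carol | 6
dave | 6 | 3 | 2 | carol | 6
dave | 2 | 90 | 90 | eve | 2
After GROUP BY (2 rows):
users.price | max_qty
6 | 3
2 | 90

== RESULT ==
users.price | max_qty
6 | 3
2 | 90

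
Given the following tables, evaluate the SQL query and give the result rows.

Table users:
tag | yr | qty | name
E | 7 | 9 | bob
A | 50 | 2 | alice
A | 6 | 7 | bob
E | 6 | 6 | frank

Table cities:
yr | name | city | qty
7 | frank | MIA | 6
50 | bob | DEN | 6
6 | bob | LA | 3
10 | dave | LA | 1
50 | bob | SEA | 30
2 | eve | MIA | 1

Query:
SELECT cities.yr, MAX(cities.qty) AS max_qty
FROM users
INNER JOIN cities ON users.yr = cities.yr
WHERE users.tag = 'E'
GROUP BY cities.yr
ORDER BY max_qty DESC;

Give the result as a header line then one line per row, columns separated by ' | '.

After JOIN cities (5 rows):
users.tag | users.yr | users.qty | users.name | cities.yr | cities.name | cities.city | cities.qty
E | 7 | 9 | bob | 7 | frank | MIA | 6
A | 50 | 2 | alice | 50 | bob | DEN | 6
A | 50 | 2 | alice | 50 | bob | SEA | 30
A | 6 | 7 | bob | 6 | bob | LA | 3
E | 6 | 6 | frank | 6 | bob | LA | 3
After WHERE (2 rows):
users.tag | users.yr | users.qty | users.name | cities.yr | cities.name | cities.city | cities.qty
E | 7 | 9 | bob | 7 | frank | MIA | 6
E | 6 | 6 | frank | 6 | bob | LA | 3
After GROUP BY (2 rows):
cities.yr | max_qty
7 | 6
6 | 3
After ORDER BY (2 rows):
cities.yr | max_qty
7 | 6
6 | 3

== RESULT ==
cities.yr | max_qty
7 | 6
6 | 3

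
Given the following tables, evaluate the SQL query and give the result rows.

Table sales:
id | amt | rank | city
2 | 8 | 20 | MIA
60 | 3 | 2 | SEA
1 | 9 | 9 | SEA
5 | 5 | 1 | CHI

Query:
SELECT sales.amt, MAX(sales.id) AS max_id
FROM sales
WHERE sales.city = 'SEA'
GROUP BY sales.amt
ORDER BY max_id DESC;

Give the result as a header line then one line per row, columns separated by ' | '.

== RESULT ==
sales.amt | max_id
3 | 60
9 | 1

Derivation:
After WHERE (2 rows):
sales.id | sales.amt | sales.rank | sales.city
60 | 3 | 2 | SEA
1 | 9 | 9 | SEA
After GROUP BY (2 rows):
sales.amt | max_id
3 | 60
9 | 1
After ORDER BY (2 rows):
sales.amt | max_id
3 | 60
9 | 1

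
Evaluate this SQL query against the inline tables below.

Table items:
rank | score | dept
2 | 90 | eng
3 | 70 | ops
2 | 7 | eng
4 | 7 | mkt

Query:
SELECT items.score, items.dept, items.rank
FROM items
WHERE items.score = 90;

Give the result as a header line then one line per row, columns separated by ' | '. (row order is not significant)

After WHERE (1 rows):
items.rank | items.score | items.dept
2 | 90 | eng
After SELECT (1 rows):
items.score | items.dept | items.rank
90 | eng | 2

== RESULT ==
items.score | items.dept | items.rank
90 | eng | 2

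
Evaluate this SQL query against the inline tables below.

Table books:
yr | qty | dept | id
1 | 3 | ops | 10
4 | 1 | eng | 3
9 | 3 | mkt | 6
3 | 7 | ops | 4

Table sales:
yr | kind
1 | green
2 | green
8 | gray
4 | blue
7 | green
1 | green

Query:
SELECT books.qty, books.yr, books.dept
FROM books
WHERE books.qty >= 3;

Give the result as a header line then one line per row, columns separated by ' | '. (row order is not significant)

After WHERE (3 rows):
books.yr | books.qty | books.dept | books.id
1 | 3 | ops | 10
9 | 3 | mkt | 6
3 | 7 | ops | 4
After SELECT (3 rows):
books.qty | books.yr | books.dept
3 | 1 | ops
3 | 9 | mkt
7 | 3 | ops

== RESULT ==
books.qty | books.yr | books.dept
3 | 1 | ops
3 | 9 | mkt
7 | 3 | ops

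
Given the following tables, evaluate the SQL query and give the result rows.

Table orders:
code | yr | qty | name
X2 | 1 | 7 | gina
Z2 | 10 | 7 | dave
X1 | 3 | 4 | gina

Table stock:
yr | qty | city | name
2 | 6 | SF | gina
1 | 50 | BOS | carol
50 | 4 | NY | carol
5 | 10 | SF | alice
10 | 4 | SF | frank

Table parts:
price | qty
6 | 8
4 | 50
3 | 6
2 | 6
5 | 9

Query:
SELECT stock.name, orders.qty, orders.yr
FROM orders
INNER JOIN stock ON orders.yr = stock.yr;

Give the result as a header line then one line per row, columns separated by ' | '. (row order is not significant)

After JOIN stock (2 rows):
orders.code | orders.yr | orders.qty | orders.name | stock.yr | stock.qty | stock.city | stock.name
X2 | 1 | 7 | gina | 1 | 50 | BOS | carol
Z2 | 10 | 7 | dave | 10 | 4 | SF | frank
After SELECT (2 rows):
stock.name | orders.qty | orders.yr
carol | 7 | 1
frank | 7 | 10

== RESULT ==
stock.name | orders.qty | orders.yr
carol | 7 | 1
frank | 7 | 10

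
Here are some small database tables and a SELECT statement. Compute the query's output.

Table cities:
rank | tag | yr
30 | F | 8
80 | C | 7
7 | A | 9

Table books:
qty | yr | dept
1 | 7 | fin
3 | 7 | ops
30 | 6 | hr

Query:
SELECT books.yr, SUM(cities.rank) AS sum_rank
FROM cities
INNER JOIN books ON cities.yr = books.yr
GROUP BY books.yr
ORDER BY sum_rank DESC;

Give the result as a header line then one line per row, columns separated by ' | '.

== RESULT ==
books.yr | sum_rank
7 | 160

Derivation:
After JOIN books (2 rows):
cities.rank | cities.tag | cities.yr | books.qty | books.yr | books.dept
80 | C | 7 | 1 | 7 | fin
80 | C | 7 | 3 | 7 | ops
After GROUP BY (1 rows):
books.yr | sum_rank
7 | 160
After ORDER BY (1 rows):
books.yr | sum_rank
7 | 160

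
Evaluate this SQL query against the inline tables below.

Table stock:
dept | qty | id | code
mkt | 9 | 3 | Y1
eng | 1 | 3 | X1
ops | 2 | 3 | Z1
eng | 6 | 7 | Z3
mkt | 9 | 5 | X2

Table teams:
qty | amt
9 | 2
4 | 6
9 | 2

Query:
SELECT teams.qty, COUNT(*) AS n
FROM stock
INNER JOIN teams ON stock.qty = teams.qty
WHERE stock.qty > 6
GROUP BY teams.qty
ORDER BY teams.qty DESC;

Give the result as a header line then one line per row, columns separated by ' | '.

== RESULT ==
teams.qty | n
9 | 4

Derivation:
After JOIN teams (4 rows):
stock.dept | stock.qty | stock.id | stock.code | teams.qty | teams.amt
mkt | 9 | 3 | Y1 | 9 | 2
mkt | 9 | 3 | Y1 | 9 | 2
mkt | 9 | 5 | X2 | 9 | 2
mkt | 9 | 5 | X2 | 9 | 2
After WHERE (4 rows):
stock.dept | stock.qty | stock.id | stock.code | teams.qty | teams.amt
mkt | 9 | 3 | Y1 | 9 | 2
mkt | 9 | 3 | Y1 | 9 | 2
mkt | 9 | 5 | X2 | 9 | 2
mkt | 9 | 5 | X2 | 9 | 2
After GROUP BY (1 rows):
teams.qty | n
9 | 4
After ORDER BY (1 rows):
teams.qty | n
9 | 4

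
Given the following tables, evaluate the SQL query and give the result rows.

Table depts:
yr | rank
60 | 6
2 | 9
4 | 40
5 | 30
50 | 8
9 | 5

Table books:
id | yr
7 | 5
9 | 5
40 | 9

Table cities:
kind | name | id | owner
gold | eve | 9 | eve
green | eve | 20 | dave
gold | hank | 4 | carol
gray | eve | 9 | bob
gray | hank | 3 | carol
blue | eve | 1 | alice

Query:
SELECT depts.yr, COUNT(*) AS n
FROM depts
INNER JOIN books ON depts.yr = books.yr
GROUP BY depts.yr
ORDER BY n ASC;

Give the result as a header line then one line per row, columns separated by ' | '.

== RESULT ==
depts.yr | n
9 | 1
5 | 2

Derivation:
After JOIN books (3 rows):
depts.yr | depts.rank | books.id | books.yr
5 | 30 | 7 | 5
5 | 30 | 9 | 5
9 | 5 | 40 | 9
After GROUP BY (2 rows):
depts.yr | n
5 | 2
9 | 1
After ORDER BY (2 rows):
depts.yr | n
9 | 1
5 | 2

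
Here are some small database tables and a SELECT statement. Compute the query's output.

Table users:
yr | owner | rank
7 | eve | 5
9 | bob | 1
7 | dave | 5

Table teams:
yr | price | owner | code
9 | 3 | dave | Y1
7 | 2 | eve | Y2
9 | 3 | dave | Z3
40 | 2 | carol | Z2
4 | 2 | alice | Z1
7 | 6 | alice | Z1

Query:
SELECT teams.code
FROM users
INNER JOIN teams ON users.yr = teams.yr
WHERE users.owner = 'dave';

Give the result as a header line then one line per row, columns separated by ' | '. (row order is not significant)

== RESULT ==
teams.code
Y2
Z1

Derivation:
After JOIN teams (6 rows):
users.yr | users.owner | users.rank | teams.yr | teams.price | teams.owner | teams.code
7 | eve | 5 | 7 | 2 | eve | Y2
7 | eve | 5 | 7 | 6 | alice | Z1
9 | bob | 1 | 9 | 3 | dave | Y1
9 | bob | 1 | 9 | 3 | dave | Z3
7 | dave | 5 | 7 | 2 | eve | Y2
7 | dave | 5 | 7 | 6 | alice | Z1
After WHERE (2 rows):
users.yr | users.owner | users.rank | teams.yr | teams.price | teams.owner | teams.code
7 | dave | 5 | 7 | 2 | eve | Y2
7 | dave | 5 | 7 | 6 | alice | Z1
After SELECT (2 rows):
teams.code
Y2
Z1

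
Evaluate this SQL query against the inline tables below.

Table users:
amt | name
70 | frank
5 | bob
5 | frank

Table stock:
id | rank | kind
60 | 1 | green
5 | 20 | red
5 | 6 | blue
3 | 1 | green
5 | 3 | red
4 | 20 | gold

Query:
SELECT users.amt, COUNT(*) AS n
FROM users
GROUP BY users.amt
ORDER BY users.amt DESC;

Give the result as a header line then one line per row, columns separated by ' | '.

== RESULT ==
users.amt | n
70 | 1
5 | 2

Derivation:
After GROUP BY (2 rows):
users.amt | n
70 | 1
5 | 2
After ORDER BY (2 rows):
users.amt | n
70 | 1
5 | 2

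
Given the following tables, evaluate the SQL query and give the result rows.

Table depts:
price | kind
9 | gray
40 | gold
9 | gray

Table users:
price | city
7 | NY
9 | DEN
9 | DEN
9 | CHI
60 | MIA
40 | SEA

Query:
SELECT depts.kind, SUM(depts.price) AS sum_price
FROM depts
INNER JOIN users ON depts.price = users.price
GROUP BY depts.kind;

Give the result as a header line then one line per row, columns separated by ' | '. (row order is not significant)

After JOIN users (7 rows):
depts.price | depts.kind | users.price | users.city
9 | gray | 9 | DEN
9 | gray | 9 | DEN
9 | gray | 9 | CHI
40 | gold | 40 | SEA
9 | gray | 9 | DEN
9 | gray | 9 | DEN
9 | gray | 9 | CHI
After GROUP BY (2 rows):
depts.kind | sum_price
gray | 54
gold | 40

== RESULT ==
depts.kind | sum_price
gray | 54
gold | 40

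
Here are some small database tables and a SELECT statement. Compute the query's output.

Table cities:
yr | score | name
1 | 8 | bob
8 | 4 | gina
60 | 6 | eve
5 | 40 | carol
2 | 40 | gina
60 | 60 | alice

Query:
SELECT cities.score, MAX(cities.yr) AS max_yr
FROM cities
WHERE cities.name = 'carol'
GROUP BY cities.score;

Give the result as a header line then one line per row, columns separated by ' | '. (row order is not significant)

== RESULT ==
cities.score | max_yr
40 | 5

Derivation:
After WHERE (1 rows):
cities.yr | cities.score | cities.name
5 | 40 | carol
After GROUP BY (1 rows):
cities.score | max_yr
40 | 5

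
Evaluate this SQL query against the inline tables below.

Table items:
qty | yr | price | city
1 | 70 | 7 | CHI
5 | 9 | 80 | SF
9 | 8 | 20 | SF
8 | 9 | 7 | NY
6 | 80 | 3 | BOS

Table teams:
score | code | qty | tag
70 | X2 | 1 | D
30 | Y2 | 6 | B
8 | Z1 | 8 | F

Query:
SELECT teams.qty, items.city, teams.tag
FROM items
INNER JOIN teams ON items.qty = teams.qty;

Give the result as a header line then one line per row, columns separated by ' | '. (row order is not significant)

After JOIN teams (3 rows):
items.qty | items.yr | items.price | items.city | teams.score | teams.code | teams.qty | teams.tag
1 | 70 | 7 | CHI | 70 | X2 | 1 | D
8 | 9 | 7 | NY | 8 | Z1 | 8 | F
6 | 80 | 3 | BOS | 30 | Y2 | 6 | B
After SELECT (3 rows):
teams.qty | items.city | teams.tag
1 | CHI | D
8 | NY | F
6 | BOS | B

== RESULT ==
teams.qty | items.city | teams.tag
1 | CHI | D
8 | NY | F
6 | BOS | B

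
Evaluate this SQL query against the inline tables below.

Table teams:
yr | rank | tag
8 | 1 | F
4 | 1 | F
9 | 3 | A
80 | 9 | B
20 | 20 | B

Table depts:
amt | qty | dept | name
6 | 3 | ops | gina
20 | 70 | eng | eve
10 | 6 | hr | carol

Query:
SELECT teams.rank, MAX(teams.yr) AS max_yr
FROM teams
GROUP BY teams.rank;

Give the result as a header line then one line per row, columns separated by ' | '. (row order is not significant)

After GROUP BY (4 rows):
teams.rank | max_yr
1 | 8
3 | 9
9 | 80
20 | 20

== RESULT ==
teams.rank | max_yr
1 | 8
3 | 9
9 | 80
20 | 20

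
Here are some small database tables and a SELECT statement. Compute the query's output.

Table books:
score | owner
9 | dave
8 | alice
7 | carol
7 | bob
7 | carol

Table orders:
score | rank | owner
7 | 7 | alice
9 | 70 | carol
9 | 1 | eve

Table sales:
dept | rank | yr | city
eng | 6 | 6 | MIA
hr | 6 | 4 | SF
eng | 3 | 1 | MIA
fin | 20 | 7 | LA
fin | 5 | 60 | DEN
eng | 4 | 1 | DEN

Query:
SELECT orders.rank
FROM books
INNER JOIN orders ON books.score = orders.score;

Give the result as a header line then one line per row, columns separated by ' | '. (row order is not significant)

After JOIN orders (5 rows):
books.score | books.owner | orders.score | orders.rank | orders.owner
9 | dave | 9 | 70 | carol
9 | dave | 9 | 1 | eve
7 | carol | 7 | 7 | alice
7 | bob | 7 | 7 | alice
7 | carol | 7 | 7 | alice
After SELECT (5 rows):
orders.rank
70
1
7
7
7

== RESULT ==
orders.rank
70
1
7
7
7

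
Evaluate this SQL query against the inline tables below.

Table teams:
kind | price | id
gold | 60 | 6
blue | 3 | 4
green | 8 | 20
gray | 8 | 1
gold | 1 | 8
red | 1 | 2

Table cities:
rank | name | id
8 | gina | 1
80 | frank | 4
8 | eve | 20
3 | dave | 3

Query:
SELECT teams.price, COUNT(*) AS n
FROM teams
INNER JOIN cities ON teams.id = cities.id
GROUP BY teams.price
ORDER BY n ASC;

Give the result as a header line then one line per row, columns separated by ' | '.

After JOIN cities (3 rows):
teams.kind | teams.price | teams.id | cities.rank | cities.name | cities.id
blue | 3 | 4 | 80 | frank | 4
green | 8 | 20 | 8 | eve | 20
gray | 8 | 1 | 8 | gina | 1
After GROUP BY (2 rows):
teams.price | n
3 | 1
8 | 2
After ORDER BY (2 rows):
teams.price | n
3 | 1
8 | 2

== RESULT ==
teams.price | n
3 | 1
8 | 2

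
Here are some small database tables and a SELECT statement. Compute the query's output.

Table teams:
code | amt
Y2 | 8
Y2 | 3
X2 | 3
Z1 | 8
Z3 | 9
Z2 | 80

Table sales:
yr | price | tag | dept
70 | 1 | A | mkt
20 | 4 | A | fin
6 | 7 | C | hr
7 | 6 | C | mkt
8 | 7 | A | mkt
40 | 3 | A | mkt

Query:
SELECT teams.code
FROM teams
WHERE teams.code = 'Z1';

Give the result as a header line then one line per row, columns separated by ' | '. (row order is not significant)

After WHERE (1 rows):
teams.code | teams.amt
Z1 | 8
After SELECT (1 rows):
teams.code
Z1

== RESULT ==
teams.code
Z1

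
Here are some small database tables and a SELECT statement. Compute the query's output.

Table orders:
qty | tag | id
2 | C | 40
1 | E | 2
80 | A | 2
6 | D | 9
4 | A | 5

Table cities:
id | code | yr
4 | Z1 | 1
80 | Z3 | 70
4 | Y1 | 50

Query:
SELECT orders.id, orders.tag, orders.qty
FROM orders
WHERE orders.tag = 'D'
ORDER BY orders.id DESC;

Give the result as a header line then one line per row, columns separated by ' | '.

== RESULT ==
orders.id | orders.tag | orders.qty
9 | D | 6

Derivation:
After WHERE (1 rows):
orders.qty | orders.tag | orders.id
6 | D | 9
After SELECT (1 rows):
orders.id | orders.tag | orders.qty
9 | D | 6
After ORDER BY (1 rows):
orders.id | orders.tag | orders.qty
9 | D | 6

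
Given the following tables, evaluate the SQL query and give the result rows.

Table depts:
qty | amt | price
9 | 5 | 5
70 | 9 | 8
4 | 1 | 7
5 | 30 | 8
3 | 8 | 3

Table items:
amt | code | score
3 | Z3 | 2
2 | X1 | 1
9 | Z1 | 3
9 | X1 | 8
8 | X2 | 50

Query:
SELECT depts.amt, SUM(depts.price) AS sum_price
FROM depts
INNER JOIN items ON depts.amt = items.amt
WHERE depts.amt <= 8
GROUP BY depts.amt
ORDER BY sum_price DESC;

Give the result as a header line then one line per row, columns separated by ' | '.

== RESULT ==
depts.amt | sum_price
8 | 3

Derivation:
After JOIN items (3 rows):
depts.qty | depts.amt | depts.price | items.amt | items.code | items.score
70 | 9 | 8 | 9 | Z1 | 3
70 | 9 | 8 | 9 | X1 | 8
3 | 8 | 3 | 8 | X2 | 50
After WHERE (1 rows):
depts.qty | depts.amt | depts.price | items.amt | items.code | items.score
3 | 8 | 3 | 8 | X2 | 50
After GROUP BY (1 rows):
depts.amt | sum_price
8 | 3
After ORDER BY (1 rows):
depts.amt | sum_price
8 | 3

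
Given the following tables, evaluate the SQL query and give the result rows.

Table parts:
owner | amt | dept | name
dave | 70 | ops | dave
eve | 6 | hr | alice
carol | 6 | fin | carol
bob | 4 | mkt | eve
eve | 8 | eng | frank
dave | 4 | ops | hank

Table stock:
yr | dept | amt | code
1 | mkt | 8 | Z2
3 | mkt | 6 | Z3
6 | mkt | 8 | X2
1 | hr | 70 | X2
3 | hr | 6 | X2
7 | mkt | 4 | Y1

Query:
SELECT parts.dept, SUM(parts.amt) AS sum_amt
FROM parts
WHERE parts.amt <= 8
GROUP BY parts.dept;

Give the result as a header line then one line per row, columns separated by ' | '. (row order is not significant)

After WHERE (5 rows):
parts.owner | parts.amt | parts.dept | parts.name
eve | 6 | hr | alice
carol | 6 | fin | carol
bob | 4 | mkt | eve
eve | 8 | eng | frank
dave | 4 | ops | hank
After GROUP BY (5 rows):
parts.dept | sum_amt
hr | 6
fin | 6
mkt | 4
eng | 8
ops | 4

== RESULT ==
parts.dept | sum_amt
hr | 6
fin | 6
mkt | 4
eng | 8
ops | 4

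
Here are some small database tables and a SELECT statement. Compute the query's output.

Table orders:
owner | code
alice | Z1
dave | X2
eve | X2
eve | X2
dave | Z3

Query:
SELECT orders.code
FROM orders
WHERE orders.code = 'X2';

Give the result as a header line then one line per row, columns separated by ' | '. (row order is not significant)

== RESULT ==
orders.code
X2
X2
X2

Derivation:
After WHERE (3 rows):
orders.owner | orders.code
dave | X2
eve | X2
eve | X2
After SELECT (3 rows):
orders.code
X2
X2
X2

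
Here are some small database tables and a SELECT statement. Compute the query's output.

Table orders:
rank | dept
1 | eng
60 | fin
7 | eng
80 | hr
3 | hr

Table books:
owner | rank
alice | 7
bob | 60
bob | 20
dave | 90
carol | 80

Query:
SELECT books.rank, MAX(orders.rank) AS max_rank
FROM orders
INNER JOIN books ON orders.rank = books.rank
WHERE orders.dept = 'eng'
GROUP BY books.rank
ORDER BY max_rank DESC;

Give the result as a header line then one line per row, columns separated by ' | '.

== RESULT ==
books.rank | max_rank
7 | 7

Derivation:
After JOIN books (3 rows):
orders.rank | orders.dept | books.owner | books.rank
60 | fin | bob | 60
7 | eng | alice | 7
80 | hr | carol | 80
After WHERE (1 rows):
orders.rank | orders.dept | books.owner | books.rank
7 | eng | alice | 7
After GROUP BY (1 rows):
books.rank | max_rank
7 | 7
After ORDER BY (1 rows):
books.rank | max_rank
7 | 7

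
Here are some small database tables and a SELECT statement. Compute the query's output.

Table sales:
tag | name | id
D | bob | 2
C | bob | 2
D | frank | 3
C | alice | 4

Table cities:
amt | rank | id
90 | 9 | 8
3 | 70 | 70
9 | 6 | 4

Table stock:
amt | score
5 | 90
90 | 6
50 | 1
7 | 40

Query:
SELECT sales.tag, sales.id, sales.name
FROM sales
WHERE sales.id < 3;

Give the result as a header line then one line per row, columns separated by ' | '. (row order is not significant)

== RESULT ==
sales.tag | sales.id | sales.name
D | 2 | bob
C | 2 | bob

Derivation:
After WHERE (2 rows):
sales.tag | sales.name | sales.id
D | bob | 2
C | bob | 2
After SELECT (2 rows):
sales.tag | sales.id | sales.name
D | 2 | bob
C | 2 | bob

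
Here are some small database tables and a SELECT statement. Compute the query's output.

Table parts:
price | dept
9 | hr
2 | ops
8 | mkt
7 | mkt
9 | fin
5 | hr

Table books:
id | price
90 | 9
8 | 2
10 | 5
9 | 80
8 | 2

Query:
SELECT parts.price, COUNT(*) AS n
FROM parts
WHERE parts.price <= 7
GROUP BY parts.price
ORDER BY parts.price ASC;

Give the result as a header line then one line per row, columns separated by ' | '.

After WHERE (3 rows):
parts.price | parts.dept
2 | ops
7 | mkt
5 | hr
After GROUP BY (3 rows):
parts.price | n
2 | 1
7 | 1
5 | 1
After ORDER BY (3 rows):
parts.price | n
2 | 1
5 | 1
7 | 1

== RESULT ==
parts.price | n
2 | 1
5 | 1
7 | 1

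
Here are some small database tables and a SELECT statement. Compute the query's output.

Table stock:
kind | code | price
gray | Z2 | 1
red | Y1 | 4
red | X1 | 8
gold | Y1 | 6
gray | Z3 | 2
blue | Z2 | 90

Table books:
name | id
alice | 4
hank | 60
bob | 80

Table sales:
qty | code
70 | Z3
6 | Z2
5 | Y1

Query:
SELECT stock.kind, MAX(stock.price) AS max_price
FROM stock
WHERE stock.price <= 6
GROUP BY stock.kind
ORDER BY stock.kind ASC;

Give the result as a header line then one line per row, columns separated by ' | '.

After WHERE (4 rows):
stock.kind | stock.code | stock.price
gray | Z2 | 1
red | Y1 | 4
gold | Y1 | 6
gray | Z3 | 2
After GROUP BY (3 rows):
stock.kind | max_price
gray | 2
red | 4
gold | 6
After ORDER BY (3 rows):
stock.kind | max_price
gold | 6
gray | 2
red | 4

== RESULT ==
stock.kind | max_price
gold | 6
gray | 2
red | 4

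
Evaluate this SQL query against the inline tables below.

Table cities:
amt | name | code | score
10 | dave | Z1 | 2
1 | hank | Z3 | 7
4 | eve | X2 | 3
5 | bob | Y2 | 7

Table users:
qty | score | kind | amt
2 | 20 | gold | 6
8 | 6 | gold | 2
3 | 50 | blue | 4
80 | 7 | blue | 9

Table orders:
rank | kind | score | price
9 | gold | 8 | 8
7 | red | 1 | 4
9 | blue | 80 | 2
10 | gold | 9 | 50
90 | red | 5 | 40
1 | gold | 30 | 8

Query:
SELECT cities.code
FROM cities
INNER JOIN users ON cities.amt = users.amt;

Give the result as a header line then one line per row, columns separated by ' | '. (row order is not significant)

== RESULT ==
cities.code
X2

Derivation:
After JOIN users (1 rows):
cities.amt | cities.name | cities.code | cities.score | users.qty | users.score | users.kind | users.amt
4 | eve | X2 | 3 | 3 | 50 | blue | 4
After SELECT (1 rows):
cities.code
X2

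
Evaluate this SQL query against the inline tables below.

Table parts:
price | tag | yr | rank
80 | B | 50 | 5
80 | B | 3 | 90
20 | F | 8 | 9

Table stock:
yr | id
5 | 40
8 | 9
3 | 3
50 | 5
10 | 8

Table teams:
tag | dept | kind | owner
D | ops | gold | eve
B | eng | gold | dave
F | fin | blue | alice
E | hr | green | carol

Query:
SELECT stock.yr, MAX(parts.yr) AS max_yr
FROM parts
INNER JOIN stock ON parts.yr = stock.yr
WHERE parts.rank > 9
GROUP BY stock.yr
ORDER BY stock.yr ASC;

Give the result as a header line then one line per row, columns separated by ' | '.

After JOIN stock (3 rows):
parts.price | parts.tag | parts.yr | parts.rank | stock.yr | stock.id
80 | B | 50 | 5 | 50 | 5
80 | B | 3 | 90 | 3 | 3
20 | F | 8 | 9 | 8 | 9
After WHERE (1 rows):
parts.price | parts.tag | parts.yr | parts.rank | stock.yr | stock.id
80 | B | 3 | 90 | 3 | 3
After GROUP BY (1 rows):
stock.yr | max_yr
3 | 3
After ORDER BY (1 rows):
stock.yr | max_yr
3 | 3

== RESULT ==
stock.yr | max_yr
3 | 3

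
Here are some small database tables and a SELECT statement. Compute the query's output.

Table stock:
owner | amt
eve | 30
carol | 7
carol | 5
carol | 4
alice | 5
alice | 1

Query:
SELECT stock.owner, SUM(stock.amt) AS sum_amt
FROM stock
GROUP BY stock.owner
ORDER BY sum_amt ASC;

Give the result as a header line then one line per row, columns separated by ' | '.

== RESULT ==
stock.owner | sum_amt
alice | 6
carol | 16
eve | 30

Derivation:
After GROUP BY (3 rows):
stock.owner | sum_amt
eve | 30
carol | 16
alice | 6
After ORDER BY (3 rows):
stock.owner | sum_amt
alice | 6
carol | 16
eve | 30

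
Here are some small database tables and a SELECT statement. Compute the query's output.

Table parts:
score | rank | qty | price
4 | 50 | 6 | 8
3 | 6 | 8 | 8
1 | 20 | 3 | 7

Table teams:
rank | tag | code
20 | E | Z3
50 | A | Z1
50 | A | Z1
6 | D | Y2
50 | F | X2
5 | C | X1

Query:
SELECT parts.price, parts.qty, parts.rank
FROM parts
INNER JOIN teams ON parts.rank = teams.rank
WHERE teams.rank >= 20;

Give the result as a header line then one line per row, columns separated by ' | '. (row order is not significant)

== RESULT ==
parts.price | parts.qty | parts.rank
8 | 6 | 50
8 | 6 | 50
8 | 6 | 50
7 | 3 | 20

Derivation:
After JOIN teams (5 rows):
parts.score | parts.rank | parts.qty | parts.price | teams.rank | teams.tag | teams.code
4 | 50 | 6 | 8 | 50 | A | Z1
4 | 50 | 6 | 8 | 50 | A | Z1
4 | 50 | 6 | 8 | 50 | F | X2
3 | 6 | 8 | 8 | 6 | D | Y2
1 | 20 | 3 | 7 | 20 | E | Z3
After WHERE (4 rows):
parts.score | parts.rank | parts.qty | parts.price | teams.rank | teams.tag | teams.code
4 | 50 | 6 | 8 | 50 | A | Z1
4 | 50 | 6 | 8 | 50 | A | Z1
4 | 50 | 6 | 8 | 50 | F | X2
1 | 20 | 3 | 7 | 20 | E | Z3
After SELECT (4 rows):
parts.price | parts.qty | parts.rank
8 | 6 | 50
8 | 6 | 50
8 | 6 | 50
7 | 3 | 20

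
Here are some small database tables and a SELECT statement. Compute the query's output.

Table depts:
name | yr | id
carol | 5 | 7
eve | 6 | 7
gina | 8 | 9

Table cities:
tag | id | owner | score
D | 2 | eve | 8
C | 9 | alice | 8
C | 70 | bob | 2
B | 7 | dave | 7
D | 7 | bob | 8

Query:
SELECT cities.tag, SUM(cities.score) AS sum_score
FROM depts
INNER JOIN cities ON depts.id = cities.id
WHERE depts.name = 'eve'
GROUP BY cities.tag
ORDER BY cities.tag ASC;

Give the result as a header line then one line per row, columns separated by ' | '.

== RESULT ==
cities.tag | sum_score
B | 7
D | 8

Derivation:
After JOIN cities (5 rows):
depts.name | depts.yr | depts.id | cities.tag | cities.id | cities.owner | cities.score
carol | 5 | 7 | B | 7 | dave | 7
carol | 5 | 7 | D | 7 | bob | 8
eve | 6 | 7 | B | 7 | dave | 7
eve | 6 | 7 | D | 7 | bob | 8
gina | 8 | 9 | C | 9 | alice | 8
After WHERE (2 rows):
depts.name | depts.yr | depts.id | cities.tag | cities.id | cities.owner | cities.score
eve | 6 | 7 | B | 7 | dave | 7
eve | 6 | 7 | D | 7 | bob | 8
After GROUP BY (2 rows):
cities.tag | sum_score
B | 7
D | 8
After ORDER BY (2 rows):
cities.tag | sum_score
B | 7
D | 8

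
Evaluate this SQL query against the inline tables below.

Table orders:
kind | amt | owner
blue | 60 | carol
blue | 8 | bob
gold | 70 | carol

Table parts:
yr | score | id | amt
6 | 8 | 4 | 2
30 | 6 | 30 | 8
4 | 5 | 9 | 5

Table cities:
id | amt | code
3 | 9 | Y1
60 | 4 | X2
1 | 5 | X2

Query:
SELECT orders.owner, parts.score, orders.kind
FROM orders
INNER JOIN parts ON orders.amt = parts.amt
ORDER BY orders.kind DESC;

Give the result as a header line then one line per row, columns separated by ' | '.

== RESULT ==
orders.owner | parts.score | orders.kind
bob | 6 | blue

Derivation:
After JOIN parts (1 rows):
orders.kind | orders.amt | orders.owner | parts.yr | parts.score | parts.id | parts.amt
blue | 8 | bob | 30 | 6 | 30 | 8
After SELECT (1 rows):
orders.owner | parts.score | orders.kind
bob | 6 | blue
After ORDER BY (1 rows):
orders.owner | parts.score | orders.kind
bob | 6 | blue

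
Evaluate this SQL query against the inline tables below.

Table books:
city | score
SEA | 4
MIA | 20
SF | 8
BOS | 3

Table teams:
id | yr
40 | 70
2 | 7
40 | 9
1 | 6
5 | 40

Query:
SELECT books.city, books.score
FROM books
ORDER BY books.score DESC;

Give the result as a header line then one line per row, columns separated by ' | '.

== RESULT ==
books.city | books.score
MIA | 20
SF | 8
SEA | 4
BOS | 3

Derivation:
After SELECT (4 rows):
books.city | books.score
SEA | 4
MIA | 20
SF | 8
BOS | 3
After ORDER BY (4 rows):
books.city | books.score
MIA | 20
SF | 8
SEA | 4
BOS | 3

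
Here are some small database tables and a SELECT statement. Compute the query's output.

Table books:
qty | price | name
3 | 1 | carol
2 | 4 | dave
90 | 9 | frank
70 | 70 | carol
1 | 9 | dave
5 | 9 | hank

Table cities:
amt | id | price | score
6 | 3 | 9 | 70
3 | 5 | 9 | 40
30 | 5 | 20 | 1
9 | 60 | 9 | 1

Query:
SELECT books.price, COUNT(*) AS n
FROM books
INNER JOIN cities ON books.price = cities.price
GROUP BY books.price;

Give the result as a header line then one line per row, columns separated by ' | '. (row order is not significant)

== RESULT ==
books.price | n
9 | 9

Derivation:
After JOIN cities (9 rows):
books.qty | books.price | books.name | cities.amt | cities.id | cities.price | cities.score
90 | 9 | frank | 6 | 3 | 9 | 70
90 | 9 | frank | 3 | 5 | 9 | 40
90 | 9 | frank | 9 | 60 | 9 | 1
1 | 9 | dave | 6 | 3 | 9 | 70
1 | 9 | dave | 3 | 5 | 9 | 40
1 | 9 | dave | 9 | 60 | 9 | 1
5 | 9 | hank | 6 | 3 | 9 | 70
5 | 9 | hank | 3 | 5 | 9 | 40
5 | 9 | hank | 9 | 60 | 9 | 1
After GROUP BY (1 rows):
books.price | n
9 | 9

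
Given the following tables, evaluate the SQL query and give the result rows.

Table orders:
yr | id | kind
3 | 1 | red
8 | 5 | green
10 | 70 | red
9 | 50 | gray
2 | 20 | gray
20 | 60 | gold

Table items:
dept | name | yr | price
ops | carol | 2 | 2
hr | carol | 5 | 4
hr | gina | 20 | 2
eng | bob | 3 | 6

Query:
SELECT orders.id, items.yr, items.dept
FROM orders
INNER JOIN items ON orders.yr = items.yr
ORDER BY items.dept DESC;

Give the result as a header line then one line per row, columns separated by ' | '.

After JOIN items (3 rows):
orders.yr | orders.id | orders.kind | items.dept | items.name | items.yr | items.price
3 | 1 | red | eng | bob | 3 | 6
2 | 20 | gray | ops | carol | 2 | 2
20 | 60 | gold | hr | gina | 20 | 2
After SELECT (3 rows):
orders.id | items.yr | items.dept
1 | 3 | eng
20 | 2 | ops
60 | 20 | hr
After ORDER BY (3 rows):
orders.id | items.yr | items.dept
20 | 2 | ops
60 | 20 | hr
1 | 3 | eng

== RESULT ==
orders.id | items.yr | items.dept
20 | 2 | ops
60 | 20 | hr
1 | 3 | eng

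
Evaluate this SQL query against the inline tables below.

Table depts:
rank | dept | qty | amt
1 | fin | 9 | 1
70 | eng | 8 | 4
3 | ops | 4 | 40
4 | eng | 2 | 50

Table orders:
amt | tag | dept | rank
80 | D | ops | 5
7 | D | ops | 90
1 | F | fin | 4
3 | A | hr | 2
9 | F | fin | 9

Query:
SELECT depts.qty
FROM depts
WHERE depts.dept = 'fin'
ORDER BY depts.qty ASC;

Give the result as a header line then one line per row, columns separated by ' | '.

After WHERE (1 rows):
depts.rank | depts.dept | depts.qty | depts.amt
1 | fin | 9 | 1
After SELECT (1 rows):
depts.qty
9
After ORDER BY (1 rows):
depts.qty
9

== RESULT ==
depts.qty
9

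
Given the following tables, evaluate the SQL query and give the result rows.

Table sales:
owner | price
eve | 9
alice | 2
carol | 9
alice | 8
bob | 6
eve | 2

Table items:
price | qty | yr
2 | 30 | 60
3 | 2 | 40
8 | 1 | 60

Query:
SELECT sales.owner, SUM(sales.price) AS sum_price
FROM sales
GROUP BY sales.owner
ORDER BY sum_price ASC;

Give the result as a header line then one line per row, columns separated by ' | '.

== RESULT ==
sales.owner | sum_price
bob | 6
carol | 9
alice | 10
eve | 11

Derivation:
After GROUP BY (4 rows):
sales.owner | sum_price
eve | 11
alice | 10
carol | 9
bob | 6
After ORDER BY (4 rows):
sales.owner | sum_price
bob | 6
carol | 9
alice | 10
eve | 11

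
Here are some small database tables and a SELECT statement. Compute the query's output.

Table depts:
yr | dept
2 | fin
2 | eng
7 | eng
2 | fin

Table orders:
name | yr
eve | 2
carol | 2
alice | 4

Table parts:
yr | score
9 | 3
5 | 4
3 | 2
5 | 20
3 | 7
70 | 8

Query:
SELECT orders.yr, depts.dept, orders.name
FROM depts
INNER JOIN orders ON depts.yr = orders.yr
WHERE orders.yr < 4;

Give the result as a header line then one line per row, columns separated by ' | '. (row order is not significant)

After JOIN orders (6 rows):
depts.yr | depts.dept | orders.name | orders.yr
2 | fin | eve | 2
2 | fin | carol | 2
2 | eng | eve | 2
2 | eng | carol | 2
2 | fin | eve | 2
2 | fin | carol | 2
After WHERE (6 rows):
depts.yr | depts.dept | orders.name | orders.yr
2 | fin | eve | 2
2 | fin | carol | 2
2 | eng | eve | 2
2 | eng | carol | 2
2 | fin | eve | 2
2 | fin | carol | 2
After SELECT (6 rows):
orders.yr | depts.dept | orders.name
2 | fin | eve
2 | fin | carol
2 | eng | eve
2 | eng | carol
2 | fin | eve
2 | fin | carol

== RESULT ==
orders.yr | depts.dept | orders.name
2 | fin | eve
2 | fin | carol
2 | eng | eve
2 | eng | carol
2 | fin | eve
2 | fin | carol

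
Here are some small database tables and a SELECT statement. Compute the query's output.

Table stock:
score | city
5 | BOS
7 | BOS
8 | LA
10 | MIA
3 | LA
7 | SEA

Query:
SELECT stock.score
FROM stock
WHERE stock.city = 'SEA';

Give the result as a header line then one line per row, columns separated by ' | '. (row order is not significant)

== RESULT ==
stock.score
7

Derivation:
After WHERE (1 rows):
stock.score | stock.city
7 | SEA
After SELECT (1 rows):
stock.score
7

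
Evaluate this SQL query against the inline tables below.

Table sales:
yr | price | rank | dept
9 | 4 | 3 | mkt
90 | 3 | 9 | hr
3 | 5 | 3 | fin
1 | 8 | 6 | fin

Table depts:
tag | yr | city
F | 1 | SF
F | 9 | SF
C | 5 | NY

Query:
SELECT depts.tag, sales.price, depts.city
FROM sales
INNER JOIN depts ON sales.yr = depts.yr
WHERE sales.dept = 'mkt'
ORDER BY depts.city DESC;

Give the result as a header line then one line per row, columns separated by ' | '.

== RESULT ==
depts.tag | sales.price | depts.city
F | 4 | SF

Derivation:
After JOIN depts (2 rows):
sales.yr | sales.price | sales.rank | sales.dept | depts.tag | depts.yr | depts.city
9 | 4 | 3 | mkt | F | 9 | SF
1 | 8 | 6 | fin | F | 1 | SF
After WHERE (1 rows):
sales.yr | sales.price | sales.rank | sales.dept | depts.tag | depts.yr | depts.city
9 | 4 | 3 | mkt | F | 9 | SF
After SELECT (1 rows):
depts.tag | sales.price | depts.city
F | 4 | SF
After ORDER BY (1 rows):
depts.tag | sales.price | depts.city
F | 4 | SF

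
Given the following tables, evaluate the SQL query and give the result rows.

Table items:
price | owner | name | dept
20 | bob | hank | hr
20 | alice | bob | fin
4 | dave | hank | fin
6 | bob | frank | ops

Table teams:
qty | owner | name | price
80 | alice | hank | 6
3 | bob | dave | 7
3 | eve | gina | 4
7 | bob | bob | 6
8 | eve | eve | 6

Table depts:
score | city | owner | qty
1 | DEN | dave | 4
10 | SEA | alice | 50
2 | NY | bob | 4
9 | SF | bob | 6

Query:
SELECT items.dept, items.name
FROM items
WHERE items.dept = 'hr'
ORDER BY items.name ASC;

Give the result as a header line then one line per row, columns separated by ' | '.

== RESULT ==
items.dept | items.name
hr | hank

Derivation:
After WHERE (1 rows):
items.price | items.owner | items.name | items.dept
20 | bob | hank | hr
After SELECT (1 rows):
items.dept | items.name
hr | hank
After ORDER BY (1 rows):
items.dept | items.name
hr | hank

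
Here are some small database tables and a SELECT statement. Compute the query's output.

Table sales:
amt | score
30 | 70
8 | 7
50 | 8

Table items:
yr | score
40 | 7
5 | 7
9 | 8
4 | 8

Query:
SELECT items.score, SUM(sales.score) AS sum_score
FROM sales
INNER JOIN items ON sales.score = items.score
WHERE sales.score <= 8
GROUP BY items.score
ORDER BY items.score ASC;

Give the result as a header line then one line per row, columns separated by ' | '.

== RESULT ==
items.score | sum_score
7 | 14
8 | 16

Derivation:
After JOIN items (4 rows):
sales.amt | sales.score | items.yr | items.score
8 | 7 | 40 | 7
8 | 7 | 5 | 7
50 | 8 | 9 | 8
50 | 8 | 4 | 8
After WHERE (4 rows):
sales.amt | sales.score | items.yr | items.score
8 | 7 | 40 | 7
8 | 7 | 5 | 7
50 | 8 | 9 | 8
50 | 8 | 4 | 8
After GROUP BY (2 rows):
items.score | sum_score
7 | 14
8 | 16
After ORDER BY (2 rows):
items.score | sum_score
7 | 14
8 | 16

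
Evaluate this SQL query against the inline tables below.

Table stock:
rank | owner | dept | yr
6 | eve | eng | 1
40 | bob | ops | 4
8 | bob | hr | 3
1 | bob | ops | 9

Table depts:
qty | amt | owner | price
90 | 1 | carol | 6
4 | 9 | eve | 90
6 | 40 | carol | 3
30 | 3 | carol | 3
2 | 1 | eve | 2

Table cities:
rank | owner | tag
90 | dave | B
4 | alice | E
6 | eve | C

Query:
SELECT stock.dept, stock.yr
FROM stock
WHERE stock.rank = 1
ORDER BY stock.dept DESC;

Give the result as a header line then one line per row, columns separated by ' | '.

After WHERE (1 rows):
stock.rank | stock.owner | stock.dept | stock.yr
1 | bob | ops | 9
After SELECT (1 rows):
stock.dept | stock.yr
ops | 9
After ORDER BY (1 rows):
stock.dept | stock.yr
ops | 9

== RESULT ==
stock.dept | stock.yr
ops | 9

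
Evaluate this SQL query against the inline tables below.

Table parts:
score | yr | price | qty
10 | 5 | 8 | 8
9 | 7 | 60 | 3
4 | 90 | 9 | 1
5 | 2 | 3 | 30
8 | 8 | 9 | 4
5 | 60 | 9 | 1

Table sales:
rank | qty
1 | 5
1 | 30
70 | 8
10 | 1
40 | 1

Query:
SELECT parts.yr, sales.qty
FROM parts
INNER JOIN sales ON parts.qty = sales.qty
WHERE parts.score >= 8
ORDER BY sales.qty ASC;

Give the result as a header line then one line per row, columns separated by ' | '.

After JOIN sales (6 rows):
parts.score | parts.yr | parts.price | parts.qty | sales.rank | sales.qty
10 | 5 | 8 | 8 | 70 | 8
4 | 90 | 9 | 1 | 10 | 1
4 | 90 | 9 | 1 | 40 | 1
5 | 2 | 3 | 30 | 1 | 30
5 | 60 | 9 | 1 | 10 | 1
5 | 60 | 9 | 1 | 40 | 1
After WHERE (1 rows):
parts.score | parts.yr | parts.price | parts.qty | sales.rank | sales.qty
10 | 5 | 8 | 8 | 70 | 8
After SELECT (1 rows):
parts.yr | sales.qty
5 | 8
After ORDER BY (1 rows):
parts.yr | sales.qty
5 | 8

== RESULT ==
parts.yr | sales.qty
5 | 8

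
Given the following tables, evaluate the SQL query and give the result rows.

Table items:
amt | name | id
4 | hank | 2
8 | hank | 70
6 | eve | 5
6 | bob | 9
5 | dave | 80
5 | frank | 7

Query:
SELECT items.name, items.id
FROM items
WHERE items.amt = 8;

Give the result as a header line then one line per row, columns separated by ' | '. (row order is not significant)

After WHERE (1 rows):
items.amt | items.name | items.id
8 | hank | 70
After SELECT (1 rows):
items.name | items.id
hank | 70

== RESULT ==
items.name | items.id
hank | 70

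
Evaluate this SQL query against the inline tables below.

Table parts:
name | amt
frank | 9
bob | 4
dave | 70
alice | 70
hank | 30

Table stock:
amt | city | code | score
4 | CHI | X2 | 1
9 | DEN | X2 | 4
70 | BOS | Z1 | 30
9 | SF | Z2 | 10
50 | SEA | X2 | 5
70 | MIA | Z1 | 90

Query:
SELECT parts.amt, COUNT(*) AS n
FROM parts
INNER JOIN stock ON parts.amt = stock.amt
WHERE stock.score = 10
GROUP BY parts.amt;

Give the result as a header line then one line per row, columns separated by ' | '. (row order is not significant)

After JOIN stock (7 rows):
parts.name | parts.amt | stock.amt | stock.city | stock.code | stock.score
frank | 9 | 9 | DEN | X2 | 4
frank | 9 | 9 | SF | Z2 | 10
bob | 4 | 4 | CHI | X2 | 1
dave | 70 | 70 | BOS | Z1 | 30
dave | 70 | 70 | MIA | Z1 | 90
alice | 70 | 70 | BOS | Z1 | 30
alice | 70 | 70 | MIA | Z1 | 90
After WHERE (1 rows):
parts.name | parts.amt | stock.amt | stock.city | stock.code | stock.score
frank | 9 | 9 | SF | Z2 | 10
After GROUP BY (1 rows):
parts.amt | n
9 | 1

== RESULT ==
parts.amt | n
9 | 1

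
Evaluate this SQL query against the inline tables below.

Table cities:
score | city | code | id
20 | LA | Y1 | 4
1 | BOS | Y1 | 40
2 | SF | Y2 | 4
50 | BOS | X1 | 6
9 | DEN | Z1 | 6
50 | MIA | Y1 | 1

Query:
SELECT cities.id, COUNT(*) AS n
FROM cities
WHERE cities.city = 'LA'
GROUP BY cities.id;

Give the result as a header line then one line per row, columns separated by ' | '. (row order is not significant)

After WHERE (1 rows):
cities.score | cities.city | cities.code | cities.id
20 | LA | Y1 | 4
After GROUP BY (1 rows):
cities.id | n
4 | 1

== RESULT ==
cities.id | n
4 | 1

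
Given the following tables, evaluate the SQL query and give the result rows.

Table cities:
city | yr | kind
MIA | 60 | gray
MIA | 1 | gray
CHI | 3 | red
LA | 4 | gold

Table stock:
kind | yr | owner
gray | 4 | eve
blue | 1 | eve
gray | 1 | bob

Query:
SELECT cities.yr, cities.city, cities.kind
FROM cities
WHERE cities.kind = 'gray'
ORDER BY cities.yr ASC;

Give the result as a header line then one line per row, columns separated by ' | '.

After WHERE (2 rows):
cities.city | cities.yr | cities.kind
MIA | 60 | gray
MIA | 1 | gray
After SELECT (2 rows):
cities.yr | cities.city | cities.kind
60 | MIA | gray
1 | MIA | gray
After ORDER BY (2 rows):
cities.yr | cities.city | cities.kind
1 | MIA | gray
60 | MIA | gray

== RESULT ==
cities.yr | cities.city | cities.kind
1 | MIA | gray
60 | MIA | gray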